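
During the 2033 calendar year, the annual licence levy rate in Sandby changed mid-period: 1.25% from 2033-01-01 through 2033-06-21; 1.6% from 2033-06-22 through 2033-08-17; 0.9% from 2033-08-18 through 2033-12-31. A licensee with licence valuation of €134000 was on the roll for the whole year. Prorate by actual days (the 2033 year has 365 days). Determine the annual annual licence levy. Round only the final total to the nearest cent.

2033-01-01 to 2033-06-21: 172 days at 1.25% → €134000 × 1.25% × 172/365 = €789.3151
2033-06-22 to 2033-08-17: 57 days at 1.6% → €134000 × 1.6% × 57/365 = €334.8164
2033-08-18 to 2033-12-31: 136 days at 0.9% → €134000 × 0.9% × 136/365 = €449.3589
Total = €1573.4904

€1573.49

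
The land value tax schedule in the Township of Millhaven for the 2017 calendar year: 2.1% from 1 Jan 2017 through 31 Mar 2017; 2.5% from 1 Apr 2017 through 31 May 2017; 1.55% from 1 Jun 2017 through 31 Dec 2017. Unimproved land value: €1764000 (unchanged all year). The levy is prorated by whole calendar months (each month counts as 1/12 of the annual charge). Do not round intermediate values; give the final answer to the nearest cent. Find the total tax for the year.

€32560.50

1 Jan – 31 Mar 2017: 3 months at 2.1% → €1764000 × 2.1% × 3/12 = €9261.0000
1 Apr – 31 May 2017: 2 months at 2.5% → €1764000 × 2.5% × 2/12 = €7350.0000
1 Jun – 31 Dec 2017: 7 months at 1.55% → €1764000 × 1.55% × 7/12 = €15949.5000
Total = €32560.5000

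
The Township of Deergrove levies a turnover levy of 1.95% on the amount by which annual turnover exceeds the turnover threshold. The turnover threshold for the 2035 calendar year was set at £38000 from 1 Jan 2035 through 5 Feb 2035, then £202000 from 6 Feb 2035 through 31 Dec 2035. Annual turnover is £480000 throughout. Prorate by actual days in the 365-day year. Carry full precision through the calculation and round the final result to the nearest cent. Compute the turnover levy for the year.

1 Jan – 5 Feb 2035: 36 days, exemption £38000 → (£480000 − £38000) × 1.95% × 36/365 = £850.0932
6 Feb – 31 Dec 2035: 329 days, exemption £202000 → (£480000 − £202000) × 1.95% × 329/365 = £4886.3260
Total = £5736.4192

£5736.42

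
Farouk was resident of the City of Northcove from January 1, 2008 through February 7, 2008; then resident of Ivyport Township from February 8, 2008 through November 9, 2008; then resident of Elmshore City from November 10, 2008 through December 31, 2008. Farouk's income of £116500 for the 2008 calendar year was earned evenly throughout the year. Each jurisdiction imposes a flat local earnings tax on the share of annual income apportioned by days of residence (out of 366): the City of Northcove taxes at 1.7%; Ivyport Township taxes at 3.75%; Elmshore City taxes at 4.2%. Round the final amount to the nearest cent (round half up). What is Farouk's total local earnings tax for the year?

The City of Northcove, January 1 – February 7, 2008: 38 days → £116500 × 1.7% × 38/366 = £205.6257
Ivyport Township, February 8 – November 9, 2008: 276 days → £116500 × 3.75% × 276/366 = £3294.4672
Elmshore City, November 10 – December 31, 2008: 52 days → £116500 × 4.2% × 52/366 = £695.1803
Total = £4195.2732

£4195.27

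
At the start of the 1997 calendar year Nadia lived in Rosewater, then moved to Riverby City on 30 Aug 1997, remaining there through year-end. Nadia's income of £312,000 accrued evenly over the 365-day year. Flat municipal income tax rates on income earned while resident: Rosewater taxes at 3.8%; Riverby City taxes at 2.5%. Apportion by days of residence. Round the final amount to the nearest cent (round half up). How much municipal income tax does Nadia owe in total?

Rosewater, 1 Jan – 29 Aug 1997: 241 days → £312,000 × 3.8% × 241/365 = £7,828.2082
Riverby City, 30 Aug – 31 Dec 1997: 124 days → £312,000 × 2.5% × 124/365 = £2,649.8630
Total = £10,478.0712

£10,478.07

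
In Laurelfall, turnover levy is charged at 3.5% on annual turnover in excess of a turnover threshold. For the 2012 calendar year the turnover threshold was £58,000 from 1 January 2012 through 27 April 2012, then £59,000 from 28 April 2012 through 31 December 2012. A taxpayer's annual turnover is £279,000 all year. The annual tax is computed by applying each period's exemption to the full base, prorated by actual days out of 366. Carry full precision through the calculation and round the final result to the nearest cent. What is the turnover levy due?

1 January – 27 April 2012: 118 days, exemption £58,000 → (£279,000 − £58,000) × 3.5% × 118/366 = £2,493.7978
28 April – 31 December 2012: 248 days, exemption £59,000 → (£279,000 − £59,000) × 3.5% × 248/366 = £5,217.4863
Total = £7,711.2842

£7,711.28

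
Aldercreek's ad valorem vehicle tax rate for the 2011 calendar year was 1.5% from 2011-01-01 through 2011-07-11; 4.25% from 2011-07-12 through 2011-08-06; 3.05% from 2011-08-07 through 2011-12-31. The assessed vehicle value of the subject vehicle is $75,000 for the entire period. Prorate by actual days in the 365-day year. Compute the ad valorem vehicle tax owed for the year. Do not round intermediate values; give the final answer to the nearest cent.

$1,740.10

2011-01-01 to 2011-07-11: 192 days at 1.5% → $75,000 × 1.5% × 192/365 = $591.7808
2011-07-12 to 2011-08-06: 26 days at 4.25% → $75,000 × 4.25% × 26/365 = $227.0548
2011-08-07 to 2011-12-31: 147 days at 3.05% → $75,000 × 3.05% × 147/365 = $921.2671
Total = $1,740.1027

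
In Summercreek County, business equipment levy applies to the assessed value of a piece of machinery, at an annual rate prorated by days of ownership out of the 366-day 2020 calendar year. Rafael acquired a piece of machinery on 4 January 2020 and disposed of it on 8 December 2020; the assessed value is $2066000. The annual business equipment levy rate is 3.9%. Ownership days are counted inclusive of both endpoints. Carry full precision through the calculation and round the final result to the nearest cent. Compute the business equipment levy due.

$74850.16

Days held (4 January – 8 December 2020): 340 out of 366
Tax = $2066000 × 3.9% × 340/366 = $74850.1639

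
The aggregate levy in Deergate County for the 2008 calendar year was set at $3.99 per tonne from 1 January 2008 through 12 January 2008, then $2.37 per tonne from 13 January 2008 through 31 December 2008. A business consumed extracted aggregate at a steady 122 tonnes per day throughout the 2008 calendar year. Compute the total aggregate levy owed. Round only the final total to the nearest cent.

$108,196.92

1 January – 12 January 2008: 12 days × 122 tonnes/day = 1,464 tonnes at $3.99/tonne → $5,841.36
13 January – 31 December 2008: 354 days × 122 tonnes/day = 43,188 tonnes at $2.37/tonne → $102,355.56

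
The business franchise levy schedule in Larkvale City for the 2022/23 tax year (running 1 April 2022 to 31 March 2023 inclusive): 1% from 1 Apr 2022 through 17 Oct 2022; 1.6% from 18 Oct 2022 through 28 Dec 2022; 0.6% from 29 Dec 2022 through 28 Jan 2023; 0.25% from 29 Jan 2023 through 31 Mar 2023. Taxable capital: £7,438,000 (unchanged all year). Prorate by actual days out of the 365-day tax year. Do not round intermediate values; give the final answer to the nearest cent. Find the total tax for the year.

1 Apr – 17 Oct 2022: 200 days at 1% → £7,438,000 × 1% × 200/365 = £40,756.1644
18 Oct – 28 Dec 2022: 72 days at 1.6% → £7,438,000 × 1.6% × 72/365 = £23,475.5507
29 Dec 2022 – 28 Jan 2023: 31 days at 0.6% → £7,438,000 × 0.6% × 31/365 = £3,790.3233
29 Jan – 31 Mar 2023: 62 days at 0.25% → £7,438,000 × 0.25% × 62/365 = £3,158.6027
Total = £71,180.6411

£71,180.64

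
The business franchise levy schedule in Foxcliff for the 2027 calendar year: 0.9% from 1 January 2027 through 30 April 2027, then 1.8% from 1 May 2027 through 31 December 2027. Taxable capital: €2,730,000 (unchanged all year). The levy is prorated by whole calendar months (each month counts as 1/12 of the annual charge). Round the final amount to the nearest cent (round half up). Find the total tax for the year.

1 January – 30 April 2027: 4 months at 0.9% → €2,730,000 × 0.9% × 4/12 = €8,190.0000
1 May – 31 December 2027: 8 months at 1.8% → €2,730,000 × 1.8% × 8/12 = €32,760.0000
Total = €40,950.0000

€40,950.00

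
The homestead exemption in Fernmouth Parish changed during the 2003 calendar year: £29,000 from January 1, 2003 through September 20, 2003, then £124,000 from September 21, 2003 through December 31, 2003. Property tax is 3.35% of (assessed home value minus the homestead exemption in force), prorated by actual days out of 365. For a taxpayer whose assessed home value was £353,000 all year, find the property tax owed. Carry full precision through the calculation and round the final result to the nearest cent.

£9,964.64

January 1 – September 20, 2003: 263 days, exemption £29,000 → (£353,000 − £29,000) × 3.35% × 263/365 = £7,820.8274
September 21 – December 31, 2003: 102 days, exemption £124,000 → (£353,000 − £124,000) × 3.35% × 102/365 = £2,143.8164
Total = £9,964.6438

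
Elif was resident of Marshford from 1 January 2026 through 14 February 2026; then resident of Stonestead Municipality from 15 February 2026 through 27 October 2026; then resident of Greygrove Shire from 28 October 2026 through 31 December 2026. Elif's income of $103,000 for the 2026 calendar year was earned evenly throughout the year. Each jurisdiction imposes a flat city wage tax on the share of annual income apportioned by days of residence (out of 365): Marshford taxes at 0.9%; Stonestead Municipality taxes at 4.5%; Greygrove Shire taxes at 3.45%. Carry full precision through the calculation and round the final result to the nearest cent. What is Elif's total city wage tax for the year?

$3,985.25

Marshford, 1 January – 14 February 2026: 45 days → $103,000 × 0.9% × 45/365 = $114.2877
Stonestead Municipality, 15 February – 27 October 2026: 255 days → $103,000 × 4.5% × 255/365 = $3,238.1507
Greygrove Shire, 28 October – 31 December 2026: 65 days → $103,000 × 3.45% × 65/365 = $632.8151
Total = $3,985.2534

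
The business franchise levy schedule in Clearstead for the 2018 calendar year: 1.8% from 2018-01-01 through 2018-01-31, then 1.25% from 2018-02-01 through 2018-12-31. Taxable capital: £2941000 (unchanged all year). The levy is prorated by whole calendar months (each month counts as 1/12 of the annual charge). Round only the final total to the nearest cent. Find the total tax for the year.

£38110.46

2018-01-01 to 2018-01-31: 1 month at 1.8% → £2941000 × 1.8% × 1/12 = £4411.5000
2018-02-01 to 2018-12-31: 11 months at 1.25% → £2941000 × 1.25% × 11/12 = £33698.9583
Total = £38110.4583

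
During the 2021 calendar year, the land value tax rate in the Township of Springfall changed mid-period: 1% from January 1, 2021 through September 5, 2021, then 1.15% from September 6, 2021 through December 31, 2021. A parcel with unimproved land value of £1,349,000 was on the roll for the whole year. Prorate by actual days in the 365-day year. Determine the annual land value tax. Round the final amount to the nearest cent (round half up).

£14,138.63

January 1 – September 5, 2021: 248 days at 1% → £1,349,000 × 1% × 248/365 = £9,165.8082
September 6 – December 31, 2021: 117 days at 1.15% → £1,349,000 × 1.15% × 117/365 = £4,972.8205
Total = £14,138.6288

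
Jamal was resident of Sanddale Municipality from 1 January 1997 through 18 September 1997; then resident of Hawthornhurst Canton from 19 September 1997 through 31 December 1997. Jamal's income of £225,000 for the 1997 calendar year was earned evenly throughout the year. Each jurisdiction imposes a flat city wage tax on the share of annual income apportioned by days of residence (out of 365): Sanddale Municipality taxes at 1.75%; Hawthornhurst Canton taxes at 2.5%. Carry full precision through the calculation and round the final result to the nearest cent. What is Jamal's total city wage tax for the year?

Sanddale Municipality, 1 January – 18 September 1997: 261 days → £225,000 × 1.75% × 261/365 = £2,815.5822
Hawthornhurst Canton, 19 September – 31 December 1997: 104 days → £225,000 × 2.5% × 104/365 = £1,602.7397
Total = £4,418.3219

£4,418.32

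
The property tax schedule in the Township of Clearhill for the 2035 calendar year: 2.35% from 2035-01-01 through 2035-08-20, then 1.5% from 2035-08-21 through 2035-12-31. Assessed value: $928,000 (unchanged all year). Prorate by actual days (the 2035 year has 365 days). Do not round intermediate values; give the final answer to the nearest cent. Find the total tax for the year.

2035-01-01 to 2035-08-20: 232 days at 2.35% → $928,000 × 2.35% × 232/365 = $13,861.5233
2035-08-21 to 2035-12-31: 133 days at 1.5% → $928,000 × 1.5% × 133/365 = $5,072.2192
Total = $18,933.7425

$18,933.74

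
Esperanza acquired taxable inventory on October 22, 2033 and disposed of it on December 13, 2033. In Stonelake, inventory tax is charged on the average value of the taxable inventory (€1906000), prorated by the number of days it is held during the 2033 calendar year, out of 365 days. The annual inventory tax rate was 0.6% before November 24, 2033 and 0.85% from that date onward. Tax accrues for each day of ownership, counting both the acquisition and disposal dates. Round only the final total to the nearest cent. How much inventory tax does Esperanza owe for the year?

€1921.67

October 22 – November 23, 2033: 33 days at 0.6% → €1906000 × 0.6% × 33/365 = €1033.9397
November 24 – December 13, 2033: 20 days at 0.85% → €1906000 × 0.85% × 20/365 = €887.7260
Total = €1921.6658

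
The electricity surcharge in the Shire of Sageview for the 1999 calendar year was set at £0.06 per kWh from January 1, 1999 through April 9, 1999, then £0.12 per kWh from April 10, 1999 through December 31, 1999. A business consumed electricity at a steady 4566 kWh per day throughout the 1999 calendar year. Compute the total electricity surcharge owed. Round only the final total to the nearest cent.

£172868.76

January 1 – April 9, 1999: 99 days × 4566 kWh/day = 452,034 kWh at £0.06/kWh → £27122.04
April 10 – December 31, 1999: 266 days × 4566 kWh/day = 1,214,556 kWh at £0.12/kWh → £145746.72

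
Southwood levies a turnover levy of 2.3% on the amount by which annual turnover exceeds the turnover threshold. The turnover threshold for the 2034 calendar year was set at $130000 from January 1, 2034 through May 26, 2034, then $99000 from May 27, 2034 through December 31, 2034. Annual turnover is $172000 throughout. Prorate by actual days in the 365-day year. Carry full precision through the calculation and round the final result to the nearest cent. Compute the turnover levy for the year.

$1393.80

January 1 – May 26, 2034: 146 days, exemption $130000 → ($172000 − $130000) × 2.3% × 146/365 = $386.4000
May 27 – December 31, 2034: 219 days, exemption $99000 → ($172000 − $99000) × 2.3% × 219/365 = $1007.4000
Total = $1393.8000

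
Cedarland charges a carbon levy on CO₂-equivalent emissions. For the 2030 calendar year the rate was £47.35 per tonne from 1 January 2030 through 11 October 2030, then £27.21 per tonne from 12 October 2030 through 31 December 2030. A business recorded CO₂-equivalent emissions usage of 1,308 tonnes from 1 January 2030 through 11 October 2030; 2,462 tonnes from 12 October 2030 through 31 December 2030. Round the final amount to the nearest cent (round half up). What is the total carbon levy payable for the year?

1 January – 11 October 2030: 1,308 tonnes at £47.35/tonne → £61,933.80
12 October – 31 December 2030: 2,462 tonnes at £27.21/tonne → £66,991.02

£128,924.82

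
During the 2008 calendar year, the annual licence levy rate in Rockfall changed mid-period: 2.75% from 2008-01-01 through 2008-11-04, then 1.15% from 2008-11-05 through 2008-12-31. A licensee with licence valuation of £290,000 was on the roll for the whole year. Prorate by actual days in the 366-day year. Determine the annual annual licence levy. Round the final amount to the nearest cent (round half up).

2008-01-01 to 2008-11-04: 309 days at 2.75% → £290,000 × 2.75% × 309/366 = £6,732.9918
2008-11-05 to 2008-12-31: 57 days at 1.15% → £290,000 × 1.15% × 57/366 = £519.3852
Total = £7,252.3770

£7,252.38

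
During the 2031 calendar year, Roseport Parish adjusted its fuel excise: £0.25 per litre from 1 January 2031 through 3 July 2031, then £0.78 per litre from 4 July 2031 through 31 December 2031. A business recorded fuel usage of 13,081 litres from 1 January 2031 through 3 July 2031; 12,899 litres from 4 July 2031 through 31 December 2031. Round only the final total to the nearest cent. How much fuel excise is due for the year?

1 January – 3 July 2031: 13,081 litres at £0.25/litre → £3,270.25
4 July – 31 December 2031: 12,899 litres at £0.78/litre → £10,061.22

£13,331.47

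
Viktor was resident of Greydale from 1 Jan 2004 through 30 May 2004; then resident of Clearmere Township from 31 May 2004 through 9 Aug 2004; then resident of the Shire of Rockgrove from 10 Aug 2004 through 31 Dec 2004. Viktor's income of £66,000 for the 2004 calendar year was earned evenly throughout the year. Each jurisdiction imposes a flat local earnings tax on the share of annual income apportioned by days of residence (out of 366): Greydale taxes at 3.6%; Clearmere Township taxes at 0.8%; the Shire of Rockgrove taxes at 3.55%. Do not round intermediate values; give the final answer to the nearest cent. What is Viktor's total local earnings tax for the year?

£2,004.52

Greydale, 1 Jan – 30 May 2004: 151 days → £66,000 × 3.6% × 151/366 = £980.2623
Clearmere Township, 31 May – 9 Aug 2004: 71 days → £66,000 × 0.8% × 71/366 = £102.4262
The Shire of Rockgrove, 10 Aug – 31 Dec 2004: 144 days → £66,000 × 3.55% × 144/366 = £921.8361
Total = £2,004.5246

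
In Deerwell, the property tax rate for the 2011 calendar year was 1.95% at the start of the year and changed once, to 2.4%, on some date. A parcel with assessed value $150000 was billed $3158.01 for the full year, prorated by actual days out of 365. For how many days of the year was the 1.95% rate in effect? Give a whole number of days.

239 days

Let d = days at the first rate; then 365 − d days at the second rate.
$150000 × [1.95%·d + 2.4%·(365−d)] / 365 = $3158.01
Solving gives d = 239, so the new rate took effect on August 28, 2011.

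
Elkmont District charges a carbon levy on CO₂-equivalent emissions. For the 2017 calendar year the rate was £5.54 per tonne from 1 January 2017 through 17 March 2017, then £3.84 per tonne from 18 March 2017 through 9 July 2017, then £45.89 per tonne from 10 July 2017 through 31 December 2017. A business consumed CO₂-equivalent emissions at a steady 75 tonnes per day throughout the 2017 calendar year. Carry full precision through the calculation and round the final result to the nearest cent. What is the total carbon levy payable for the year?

£666716.25

1 January – 17 March 2017: 76 days × 75 tonnes/day = 5,700 tonnes at £5.54/tonne → £31578.00
18 March – 9 July 2017: 114 days × 75 tonnes/day = 8,550 tonnes at £3.84/tonne → £32832.00
10 July – 31 December 2017: 175 days × 75 tonnes/day = 13,125 tonnes at £45.89/tonne → £602306.25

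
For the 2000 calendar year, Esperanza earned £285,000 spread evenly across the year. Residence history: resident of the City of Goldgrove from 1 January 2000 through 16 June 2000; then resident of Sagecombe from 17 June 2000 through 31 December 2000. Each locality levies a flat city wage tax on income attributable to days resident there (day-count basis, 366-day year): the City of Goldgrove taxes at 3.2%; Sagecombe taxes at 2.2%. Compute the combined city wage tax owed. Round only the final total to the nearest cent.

£7,578.20

The City of Goldgrove, 1 January – 16 June 2000: 168 days → £285,000 × 3.2% × 168/366 = £4,186.2295
Sagecombe, 17 June – 31 December 2000: 198 days → £285,000 × 2.2% × 198/366 = £3,391.9672
Total = £7,578.1967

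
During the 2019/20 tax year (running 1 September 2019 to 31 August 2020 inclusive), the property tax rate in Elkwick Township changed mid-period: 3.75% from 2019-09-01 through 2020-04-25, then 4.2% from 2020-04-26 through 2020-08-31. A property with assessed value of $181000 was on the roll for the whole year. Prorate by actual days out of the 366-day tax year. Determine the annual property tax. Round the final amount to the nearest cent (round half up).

$7072.35

2019-09-01 to 2020-04-25: 238 days at 3.75% → $181000 × 3.75% × 238/366 = $4413.7295
2020-04-26 to 2020-08-31: 128 days at 4.2% → $181000 × 4.2% × 128/366 = $2658.6230
Total = $7072.3525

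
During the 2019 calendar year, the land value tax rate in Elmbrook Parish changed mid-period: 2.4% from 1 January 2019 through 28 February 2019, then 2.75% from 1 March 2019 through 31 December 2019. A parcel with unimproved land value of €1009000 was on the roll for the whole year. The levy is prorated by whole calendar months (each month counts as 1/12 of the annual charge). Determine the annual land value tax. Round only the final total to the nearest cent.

€27158.92

1 January – 28 February 2019: 2 months at 2.4% → €1009000 × 2.4% × 2/12 = €4036.0000
1 March – 31 December 2019: 10 months at 2.75% → €1009000 × 2.75% × 10/12 = €23122.9167
Total = €27158.9167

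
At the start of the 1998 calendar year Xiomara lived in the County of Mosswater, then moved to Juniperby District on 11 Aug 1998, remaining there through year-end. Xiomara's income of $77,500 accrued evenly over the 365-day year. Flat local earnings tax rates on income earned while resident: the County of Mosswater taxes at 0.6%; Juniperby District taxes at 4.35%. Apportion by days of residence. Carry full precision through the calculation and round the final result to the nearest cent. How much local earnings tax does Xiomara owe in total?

$1,603.61

The County of Mosswater, 1 Jan – 10 Aug 1998: 222 days → $77,500 × 0.6% × 222/365 = $282.8219
Juniperby District, 11 Aug – 31 Dec 1998: 143 days → $77,500 × 4.35% × 143/365 = $1,320.7911
Total = $1,603.6130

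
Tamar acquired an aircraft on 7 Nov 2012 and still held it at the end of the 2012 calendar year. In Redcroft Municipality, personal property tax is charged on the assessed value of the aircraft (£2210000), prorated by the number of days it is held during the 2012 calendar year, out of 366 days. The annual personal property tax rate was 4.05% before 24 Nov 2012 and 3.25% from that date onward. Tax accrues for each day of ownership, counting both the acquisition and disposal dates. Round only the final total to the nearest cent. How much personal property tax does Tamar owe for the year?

7 Nov – 23 Nov 2012: 17 days at 4.05% → £2210000 × 4.05% × 17/366 = £4157.3361
24 Nov – 31 Dec 2012: 38 days at 3.25% → £2210000 × 3.25% × 38/366 = £7457.2404
Total = £11614.5765

£11614.58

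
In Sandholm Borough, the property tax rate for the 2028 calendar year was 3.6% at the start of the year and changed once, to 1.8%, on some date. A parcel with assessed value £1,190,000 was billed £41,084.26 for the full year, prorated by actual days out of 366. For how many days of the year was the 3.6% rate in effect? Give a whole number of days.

336 days

Let d = days at the first rate; then 366 − d days at the second rate.
£1,190,000 × [3.6%·d + 1.8%·(366−d)] / 366 = £41,084.26
Solving gives d = 336, so the new rate took effect on December 2, 2028.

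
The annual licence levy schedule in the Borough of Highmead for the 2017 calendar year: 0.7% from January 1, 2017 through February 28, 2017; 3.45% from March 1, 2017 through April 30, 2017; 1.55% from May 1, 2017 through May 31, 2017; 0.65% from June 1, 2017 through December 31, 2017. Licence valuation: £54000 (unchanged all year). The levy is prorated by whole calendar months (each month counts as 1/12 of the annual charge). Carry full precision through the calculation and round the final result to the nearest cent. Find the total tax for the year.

January 1 – February 28, 2017: 2 months at 0.7% → £54000 × 0.7% × 2/12 = £63.0000
March 1 – April 30, 2017: 2 months at 3.45% → £54000 × 3.45% × 2/12 = £310.5000
May 1 – May 31, 2017: 1 month at 1.55% → £54000 × 1.55% × 1/12 = £69.7500
June 1 – December 31, 2017: 7 months at 0.65% → £54000 × 0.65% × 7/12 = £204.7500
Total = £648.0000

£648.00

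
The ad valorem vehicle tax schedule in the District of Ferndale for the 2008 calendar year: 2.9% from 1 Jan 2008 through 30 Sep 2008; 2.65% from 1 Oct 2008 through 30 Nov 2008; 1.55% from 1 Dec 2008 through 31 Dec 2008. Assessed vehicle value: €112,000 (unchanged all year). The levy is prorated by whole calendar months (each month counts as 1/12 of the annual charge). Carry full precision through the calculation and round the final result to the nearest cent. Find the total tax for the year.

€3,075.33

1 Jan – 30 Sep 2008: 9 months at 2.9% → €112,000 × 2.9% × 9/12 = €2,436.0000
1 Oct – 30 Nov 2008: 2 months at 2.65% → €112,000 × 2.65% × 2/12 = €494.6667
1 Dec – 31 Dec 2008: 1 month at 1.55% → €112,000 × 1.55% × 1/12 = €144.6667
Total = €3,075.3333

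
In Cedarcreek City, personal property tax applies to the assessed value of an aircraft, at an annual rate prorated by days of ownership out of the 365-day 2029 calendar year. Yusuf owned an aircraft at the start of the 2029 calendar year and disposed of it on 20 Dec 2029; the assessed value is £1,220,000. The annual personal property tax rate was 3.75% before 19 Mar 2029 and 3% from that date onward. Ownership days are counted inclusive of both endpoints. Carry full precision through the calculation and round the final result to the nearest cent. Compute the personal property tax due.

1 Jan – 18 Mar 2029: 77 days at 3.75% → £1,220,000 × 3.75% × 77/365 = £9,651.3699
19 Mar – 20 Dec 2029: 277 days at 3% → £1,220,000 × 3% × 277/365 = £27,775.8904
Total = £37,427.2603

£37,427.26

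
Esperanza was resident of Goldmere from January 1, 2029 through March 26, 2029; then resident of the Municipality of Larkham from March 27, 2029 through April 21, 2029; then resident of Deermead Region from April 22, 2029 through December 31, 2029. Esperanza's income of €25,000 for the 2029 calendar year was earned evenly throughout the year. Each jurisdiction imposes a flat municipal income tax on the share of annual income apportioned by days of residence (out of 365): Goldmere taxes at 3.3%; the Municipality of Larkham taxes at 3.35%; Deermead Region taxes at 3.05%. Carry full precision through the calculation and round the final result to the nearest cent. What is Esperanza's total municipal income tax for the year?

€782.40

Goldmere, January 1 – March 26, 2029: 85 days → €25,000 × 3.3% × 85/365 = €192.1233
The Municipality of Larkham, March 27 – April 21, 2029: 26 days → €25,000 × 3.35% × 26/365 = €59.6575
Deermead Region, April 22 – December 31, 2029: 254 days → €25,000 × 3.05% × 254/365 = €530.6164
Total = €782.3973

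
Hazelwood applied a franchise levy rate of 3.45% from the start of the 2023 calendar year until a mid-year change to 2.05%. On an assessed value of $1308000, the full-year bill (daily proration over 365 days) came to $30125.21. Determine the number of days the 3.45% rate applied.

Let d = days at the first rate; then 365 − d days at the second rate.
$1308000 × [3.45%·d + 2.05%·(365−d)] / 365 = $30125.21
Solving gives d = 66, so the new rate took effect on 8 March 2023.

66 days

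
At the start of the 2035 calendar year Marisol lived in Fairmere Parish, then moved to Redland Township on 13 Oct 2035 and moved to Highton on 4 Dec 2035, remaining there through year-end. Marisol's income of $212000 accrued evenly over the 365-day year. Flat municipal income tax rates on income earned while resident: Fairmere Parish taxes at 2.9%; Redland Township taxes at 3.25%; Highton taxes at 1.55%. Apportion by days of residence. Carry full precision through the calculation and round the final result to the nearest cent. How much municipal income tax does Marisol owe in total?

$6034.16

Fairmere Parish, 1 Jan – 12 Oct 2035: 285 days → $212000 × 2.9% × 285/365 = $4800.4932
Redland Township, 13 Oct – 3 Dec 2035: 52 days → $212000 × 3.25% × 52/365 = $981.5890
Highton, 4 Dec – 31 Dec 2035: 28 days → $212000 × 1.55% × 28/365 = $252.0767
Total = $6034.1589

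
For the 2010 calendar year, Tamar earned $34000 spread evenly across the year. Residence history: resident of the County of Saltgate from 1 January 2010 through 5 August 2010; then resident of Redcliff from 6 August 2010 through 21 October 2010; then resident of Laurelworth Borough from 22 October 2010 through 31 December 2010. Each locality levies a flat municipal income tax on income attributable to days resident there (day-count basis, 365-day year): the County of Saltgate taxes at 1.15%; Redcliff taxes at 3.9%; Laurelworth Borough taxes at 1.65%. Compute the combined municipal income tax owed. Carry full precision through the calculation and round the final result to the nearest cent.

The County of Saltgate, 1 January – 5 August 2010: 217 days → $34000 × 1.15% × 217/365 = $232.4575
Redcliff, 6 August – 21 October 2010: 77 days → $34000 × 3.9% × 77/365 = $279.7315
Laurelworth Borough, 22 October – 31 December 2010: 71 days → $34000 × 1.65% × 71/365 = $109.1260
Total = $621.3151

$621.32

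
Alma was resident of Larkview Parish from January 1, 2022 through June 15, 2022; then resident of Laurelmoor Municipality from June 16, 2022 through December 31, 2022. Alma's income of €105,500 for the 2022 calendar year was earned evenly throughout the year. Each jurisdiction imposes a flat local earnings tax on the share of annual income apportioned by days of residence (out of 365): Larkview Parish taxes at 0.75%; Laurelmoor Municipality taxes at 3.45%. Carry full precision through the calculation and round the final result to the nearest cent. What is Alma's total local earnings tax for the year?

Larkview Parish, January 1 – June 15, 2022: 166 days → €105,500 × 0.75% × 166/365 = €359.8562
Laurelmoor Municipality, June 16 – December 31, 2022: 199 days → €105,500 × 3.45% × 199/365 = €1,984.4116
Total = €2,344.2678

€2,344.27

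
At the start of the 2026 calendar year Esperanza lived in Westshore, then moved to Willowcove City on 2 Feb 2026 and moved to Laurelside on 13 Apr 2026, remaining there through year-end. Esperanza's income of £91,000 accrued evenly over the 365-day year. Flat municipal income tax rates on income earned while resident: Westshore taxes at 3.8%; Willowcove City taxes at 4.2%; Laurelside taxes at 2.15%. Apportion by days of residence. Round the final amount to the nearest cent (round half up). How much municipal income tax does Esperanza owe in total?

Westshore, 1 Jan – 1 Feb 2026: 32 days → £91,000 × 3.8% × 32/365 = £303.1671
Willowcove City, 2 Feb – 12 Apr 2026: 70 days → £91,000 × 4.2% × 70/365 = £732.9863
Laurelside, 13 Apr – 31 Dec 2026: 263 days → £91,000 × 2.15% × 263/365 = £1,409.7521
Total = £2,445.9055

£2,445.91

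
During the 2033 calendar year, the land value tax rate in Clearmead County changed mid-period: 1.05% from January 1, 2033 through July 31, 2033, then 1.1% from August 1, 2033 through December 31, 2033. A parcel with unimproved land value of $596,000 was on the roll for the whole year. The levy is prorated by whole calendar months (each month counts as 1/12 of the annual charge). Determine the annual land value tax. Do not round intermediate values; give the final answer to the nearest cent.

January 1 – July 31, 2033: 7 months at 1.05% → $596,000 × 1.05% × 7/12 = $3,650.5000
August 1 – December 31, 2033: 5 months at 1.1% → $596,000 × 1.1% × 5/12 = $2,731.6667
Total = $6,382.1667

$6,382.17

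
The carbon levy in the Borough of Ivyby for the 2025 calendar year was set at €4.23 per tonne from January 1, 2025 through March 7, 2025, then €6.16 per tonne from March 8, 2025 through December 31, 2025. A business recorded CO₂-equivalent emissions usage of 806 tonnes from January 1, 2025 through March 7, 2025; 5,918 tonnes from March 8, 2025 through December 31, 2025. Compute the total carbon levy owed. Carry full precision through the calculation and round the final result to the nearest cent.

€39,864.26

January 1 – March 7, 2025: 806 tonnes at €4.23/tonne → €3,409.38
March 8 – December 31, 2025: 5,918 tonnes at €6.16/tonne → €36,454.88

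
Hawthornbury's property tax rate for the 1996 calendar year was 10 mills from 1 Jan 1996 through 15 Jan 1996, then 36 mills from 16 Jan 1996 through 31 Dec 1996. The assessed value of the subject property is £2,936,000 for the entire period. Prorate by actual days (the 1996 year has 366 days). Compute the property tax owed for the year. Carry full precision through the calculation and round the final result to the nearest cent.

1 Jan – 15 Jan 1996: 15 days at 10 mills → £2,936,000 × 1% × 15/366 = £1,203.2787
16 Jan – 31 Dec 1996: 351 days at 36 mills → £2,936,000 × 3.6% × 351/366 = £101,364.1967
Total = £102,567.4754

£102,567.48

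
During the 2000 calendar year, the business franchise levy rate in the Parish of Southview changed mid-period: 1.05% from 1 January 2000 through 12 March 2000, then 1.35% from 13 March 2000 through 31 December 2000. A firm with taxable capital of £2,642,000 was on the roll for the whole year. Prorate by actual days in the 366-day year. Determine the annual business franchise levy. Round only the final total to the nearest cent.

£34,107.79

1 January – 12 March 2000: 72 days at 1.05% → £2,642,000 × 1.05% × 72/366 = £5,457.2459
13 March – 31 December 2000: 294 days at 1.35% → £2,642,000 × 1.35% × 294/366 = £28,650.5410
Total = £34,107.7869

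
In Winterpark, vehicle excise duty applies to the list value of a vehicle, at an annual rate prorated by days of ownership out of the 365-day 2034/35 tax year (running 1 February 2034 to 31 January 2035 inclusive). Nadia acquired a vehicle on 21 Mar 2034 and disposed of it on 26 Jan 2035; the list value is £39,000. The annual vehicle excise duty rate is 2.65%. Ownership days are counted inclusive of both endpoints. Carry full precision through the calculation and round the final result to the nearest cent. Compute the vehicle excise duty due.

Days held (21 Mar 2034 – 26 Jan 2035): 312 out of 365
Tax = £39,000 × 2.65% × 312/365 = £883.4301

£883.43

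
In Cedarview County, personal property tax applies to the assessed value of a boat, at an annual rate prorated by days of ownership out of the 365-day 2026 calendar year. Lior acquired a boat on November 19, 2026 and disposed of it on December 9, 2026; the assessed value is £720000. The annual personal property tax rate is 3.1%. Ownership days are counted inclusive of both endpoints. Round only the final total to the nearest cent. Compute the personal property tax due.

£1284.16

Days held (November 19 – December 9, 2026): 21 out of 365
Tax = £720000 × 3.1% × 21/365 = £1284.1644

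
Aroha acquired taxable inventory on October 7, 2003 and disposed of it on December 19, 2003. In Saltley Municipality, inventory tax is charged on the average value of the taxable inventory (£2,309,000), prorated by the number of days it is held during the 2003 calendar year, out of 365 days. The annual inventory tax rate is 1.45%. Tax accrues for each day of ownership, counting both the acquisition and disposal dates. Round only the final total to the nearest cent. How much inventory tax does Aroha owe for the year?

£6,787.83

Days held (October 7 – December 19, 2003): 74 out of 365
Tax = £2,309,000 × 1.45% × 74/365 = £6,787.8274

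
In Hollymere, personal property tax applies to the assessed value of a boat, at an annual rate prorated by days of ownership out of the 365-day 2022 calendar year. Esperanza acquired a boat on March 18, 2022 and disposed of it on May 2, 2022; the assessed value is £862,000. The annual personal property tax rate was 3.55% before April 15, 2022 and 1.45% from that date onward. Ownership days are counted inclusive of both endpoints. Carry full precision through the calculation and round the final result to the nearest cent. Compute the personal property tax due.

March 18 – April 14, 2022: 28 days at 3.55% → £862,000 × 3.55% × 28/365 = £2,347.4740
April 15 – May 2, 2022: 18 days at 1.45% → £862,000 × 1.45% × 18/365 = £616.3890
Total = £2,963.8630

£2,963.86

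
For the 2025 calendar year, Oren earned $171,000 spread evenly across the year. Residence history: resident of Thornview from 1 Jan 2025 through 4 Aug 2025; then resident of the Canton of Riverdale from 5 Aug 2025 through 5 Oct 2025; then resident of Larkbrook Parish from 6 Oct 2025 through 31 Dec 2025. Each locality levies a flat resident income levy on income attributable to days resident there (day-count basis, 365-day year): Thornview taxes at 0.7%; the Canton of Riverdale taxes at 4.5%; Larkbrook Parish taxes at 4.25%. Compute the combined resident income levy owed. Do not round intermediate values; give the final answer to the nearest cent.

$3,747.71

Thornview, 1 Jan – 4 Aug 2025: 216 days → $171,000 × 0.7% × 216/365 = $708.3616
The Canton of Riverdale, 5 Aug – 5 Oct 2025: 62 days → $171,000 × 4.5% × 62/365 = $1,307.0959
Larkbrook Parish, 6 Oct – 31 Dec 2025: 87 days → $171,000 × 4.25% × 87/365 = $1,732.2534
Total = $3,747.7110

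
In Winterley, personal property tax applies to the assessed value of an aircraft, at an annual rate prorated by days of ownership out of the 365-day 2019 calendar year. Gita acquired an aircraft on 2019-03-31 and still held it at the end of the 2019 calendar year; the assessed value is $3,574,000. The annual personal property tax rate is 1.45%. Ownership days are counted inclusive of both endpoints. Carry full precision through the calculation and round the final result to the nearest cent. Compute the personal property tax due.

$39,186.71

Days held (2019-03-31 to 2019-12-31): 276 out of 365
Tax = $3,574,000 × 1.45% × 276/365 = $39,186.7068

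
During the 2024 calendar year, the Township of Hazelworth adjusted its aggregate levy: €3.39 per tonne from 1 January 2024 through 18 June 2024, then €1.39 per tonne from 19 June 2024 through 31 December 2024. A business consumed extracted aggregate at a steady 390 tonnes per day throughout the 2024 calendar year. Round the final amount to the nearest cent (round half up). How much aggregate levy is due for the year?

1 January – 18 June 2024: 170 days × 390 tonnes/day = 66,300 tonnes at €3.39/tonne → €224,757.00
19 June – 31 December 2024: 196 days × 390 tonnes/day = 76,440 tonnes at €1.39/tonne → €106,251.60

€331,008.60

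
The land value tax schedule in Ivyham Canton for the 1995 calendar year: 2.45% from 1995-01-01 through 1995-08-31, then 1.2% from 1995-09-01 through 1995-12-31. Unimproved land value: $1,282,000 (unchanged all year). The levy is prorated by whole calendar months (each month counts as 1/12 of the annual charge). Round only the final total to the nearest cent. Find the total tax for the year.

1995-01-01 to 1995-08-31: 8 months at 2.45% → $1,282,000 × 2.45% × 8/12 = $20,939.3333
1995-09-01 to 1995-12-31: 4 months at 1.2% → $1,282,000 × 1.2% × 4/12 = $5,128.0000
Total = $26,067.3333

$26,067.33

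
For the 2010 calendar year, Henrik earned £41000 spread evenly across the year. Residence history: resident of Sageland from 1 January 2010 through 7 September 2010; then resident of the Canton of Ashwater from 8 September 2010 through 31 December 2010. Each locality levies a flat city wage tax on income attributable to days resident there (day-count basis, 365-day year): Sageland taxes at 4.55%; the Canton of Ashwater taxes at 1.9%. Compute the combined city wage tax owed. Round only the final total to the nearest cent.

Sageland, 1 January – 7 September 2010: 250 days → £41000 × 4.55% × 250/365 = £1277.7397
The Canton of Ashwater, 8 September – 31 December 2010: 115 days → £41000 × 1.9% × 115/365 = £245.4384
Total = £1523.1781

£1523.18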